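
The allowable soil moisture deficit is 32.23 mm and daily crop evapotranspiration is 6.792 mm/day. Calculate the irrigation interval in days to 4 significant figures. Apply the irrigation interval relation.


Approach: apply the irrigation interval relation, interval = SMD / ETc.
interval = 32.23 / 6.792 = 4.745 days
Therefore the irrigation interval = 4.745 days.


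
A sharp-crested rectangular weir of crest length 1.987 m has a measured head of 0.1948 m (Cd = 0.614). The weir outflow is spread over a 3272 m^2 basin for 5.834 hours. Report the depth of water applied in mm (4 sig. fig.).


Approach: apply the rectangular weir equation with a volume-to-depth conversion, Q = (2/3)*Cd*L*sqrt(2g)*H^1.5; d = Q*t/A * 1000.
Step 1 — weir discharge:
  Q = (2/3)*0.614*1.987*sqrt(2*9.81)*0.1948^1.5 = 0.309748 m^3/s
Step 2 — volume: V = 0.309748 * 5.834*3600 = 6505.44 m^3
Step 3 — depth: d = V/A * 1000 = 6505.44/3272 * 1000 = 1988 mm
Therefore the depth of water applied = 1988 mm.


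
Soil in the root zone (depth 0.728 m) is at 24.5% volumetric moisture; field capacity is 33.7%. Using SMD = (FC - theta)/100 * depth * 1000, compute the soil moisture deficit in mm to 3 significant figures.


SMD = (33.7 - 24.5)/100 * 0.728 * 1000 = 67.0 mm
Therefore the soil moisture deficit = 67.0 mm.


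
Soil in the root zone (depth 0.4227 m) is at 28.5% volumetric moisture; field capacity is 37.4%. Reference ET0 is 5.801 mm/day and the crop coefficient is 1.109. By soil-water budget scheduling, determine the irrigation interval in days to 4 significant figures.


Approach: apply soil-water budget scheduling, SMD = (FC-theta)/100*depth*1000; ETc = ET0*Kc; interval = SMD/ETc.
Step 1 — soil moisture deficit:
  SMD = (37.4 - 28.5)/100 * 0.4227 * 1000 = 37.6203 mm
Step 2 — daily crop ET (ETc = ET0*Kc):
  ETc = 5.801 * 1.109 = 6.43331 mm/day
Step 3 — irrigation interval (SMD/ETc):
  interval = 37.6203 / 6.43331 = 5.848 days
Therefore the irrigation interval = 5.848 days.


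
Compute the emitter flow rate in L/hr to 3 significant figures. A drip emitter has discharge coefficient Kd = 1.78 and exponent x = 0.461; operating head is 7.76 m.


Approach: apply the emitter characteristic equation, q = Kd * h^x.
q = 1.78 * 7.76^0.461 = 4.58 L/hr
Therefore the emitter flow rate = 4.58 L/hr.


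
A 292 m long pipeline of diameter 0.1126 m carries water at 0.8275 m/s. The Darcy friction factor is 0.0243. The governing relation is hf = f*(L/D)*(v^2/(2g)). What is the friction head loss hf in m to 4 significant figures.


hf = 0.0243 * (292/0.1126) * (0.8275^2 / (2*9.81))
hf = 2.199 m
Therefore the friction head loss hf = 2.199 m.


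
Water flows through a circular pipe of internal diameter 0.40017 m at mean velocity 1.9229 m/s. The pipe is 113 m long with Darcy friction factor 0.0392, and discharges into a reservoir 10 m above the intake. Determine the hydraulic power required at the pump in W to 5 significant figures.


Approach: apply continuity + Darcy-Weisbach + hydraulic power, Q = A*v; hf = f*(L/D)*(v^2/(2g)); H = static + hf; P = rho*g*Q*H.
Step 1 — flow rate (continuity, Q = A*v):
  A = pi*(0.40017/2)^2 = 0.1257705 m^2
  Q = 0.1257705 * 1.9229 = 0.2418442 m^3/s
Step 2 — friction head loss (Darcy-Weisbach):
  hf = 0.0392 * (113/0.40017) * (1.9229^2 / (2*9.81))
  hf = 2.086096 m
Step 3 — total head: H = 10 + 2.086096 = 12.08610 m
Step 4 — hydraulic power (P = rho*g*Q*H):
  P = 1000 * 9.81 * 0.2418442 * 12.08610 = 28674 W
Therefore the hydraulic power required at the pump = 28674 W.


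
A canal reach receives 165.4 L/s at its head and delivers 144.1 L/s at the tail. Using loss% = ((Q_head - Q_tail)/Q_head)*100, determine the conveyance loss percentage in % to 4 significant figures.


loss = ((165.4 - 144.1)/165.4)*100 = 12.88 %
Therefore the conveyance loss percentage = 12.88 %.


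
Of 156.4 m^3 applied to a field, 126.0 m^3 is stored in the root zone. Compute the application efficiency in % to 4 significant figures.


Approach: apply the application efficiency ratio, Ea = (stored/applied)*100.
Ea = (126.0/156.4)*100 = 80.56 %
Therefore the application efficiency = 80.56 %.


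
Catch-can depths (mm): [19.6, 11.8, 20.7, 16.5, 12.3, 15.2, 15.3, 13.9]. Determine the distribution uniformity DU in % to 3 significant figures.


Approach: apply the low-quarter distribution uniformity, DU = (mean of lowest quarter of readings / overall mean)*100.
sorted lowest 2 of 8: [11.8, 12.3] -> mean = 12.050 mm
overall mean = 15.662 mm
DU = (12.050/15.662)*100 = 76.9 %
Therefore the distribution uniformity DU = 76.9 %.


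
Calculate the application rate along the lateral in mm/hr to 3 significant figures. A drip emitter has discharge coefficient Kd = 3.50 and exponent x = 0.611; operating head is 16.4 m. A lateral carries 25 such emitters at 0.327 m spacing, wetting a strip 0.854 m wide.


Approach: apply the emitter equation with a lateral mass balance, q = Kd*h^x; Q = n*q; rate = Q/(n*spacing*width).
Step 1 — single emitter flow (q = Kd*h^x):
  q = 3.50 * 16.4^0.611 = 19.335 L/hr
Step 2 — total lateral flow: Q = 25 * 19.335 = 483.37 L/hr
Step 3 — wetted area: A = 25 * 0.327 * 0.854 = 6.9815 m^2
Step 4 — application rate: Q/A = 483.37/6.9815 = 69.2 mm/hr
Therefore the application rate along the lateral = 69.2 mm/hr.


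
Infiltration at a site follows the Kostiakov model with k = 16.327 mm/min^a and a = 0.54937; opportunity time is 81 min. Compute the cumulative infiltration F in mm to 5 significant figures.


Approach: apply the Kostiakov infiltration equation, F = k*t^a.
F = 16.327 * 81^0.54937 = 182.55 mm
Therefore the cumulative infiltration F = 182.55 mm.


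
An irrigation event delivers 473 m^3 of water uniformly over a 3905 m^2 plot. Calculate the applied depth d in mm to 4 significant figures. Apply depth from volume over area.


Approach: apply depth from volume over area, d = (V/A)*1000.
d = (473 / 3905) * 1000 = 121.1 mm
Therefore the applied depth d = 121.1 mm.


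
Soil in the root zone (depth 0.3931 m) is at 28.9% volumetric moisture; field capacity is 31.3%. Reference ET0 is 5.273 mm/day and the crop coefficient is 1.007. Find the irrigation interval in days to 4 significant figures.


Approach: apply soil-water budget scheduling, SMD = (FC-theta)/100*depth*1000; ETc = ET0*Kc; interval = SMD/ETc.
Step 1 — soil moisture deficit:
  SMD = (31.3 - 28.9)/100 * 0.3931 * 1000 = 9.43440 mm
Step 2 — daily crop ET (ETc = ET0*Kc):
  ETc = 5.273 * 1.007 = 5.30991 mm/day
Step 3 — irrigation interval (SMD/ETc):
  interval = 9.43440 / 5.30991 = 1.777 days
Therefore the irrigation interval = 1.777 days.


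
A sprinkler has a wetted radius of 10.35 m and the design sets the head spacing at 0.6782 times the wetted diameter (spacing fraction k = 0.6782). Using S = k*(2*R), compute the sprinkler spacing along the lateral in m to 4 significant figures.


S = 0.6782 * (2 * 10.35) = 14.04 m
Therefore the sprinkler spacing along the lateral = 14.04 m.


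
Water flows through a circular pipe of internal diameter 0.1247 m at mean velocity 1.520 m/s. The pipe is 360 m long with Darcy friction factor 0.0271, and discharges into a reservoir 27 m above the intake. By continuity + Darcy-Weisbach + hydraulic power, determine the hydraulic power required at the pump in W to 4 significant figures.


Approach: apply continuity + Darcy-Weisbach + hydraulic power, Q = A*v; hf = f*(L/D)*(v^2/(2g)); H = static + hf; P = rho*g*Q*H.
Step 1 — flow rate (continuity, Q = A*v):
  A = pi*(0.1247/2)^2 = 0.0122130 m^2
  Q = 0.0122130 * 1.520 = 0.0185638 m^3/s
Step 2 — friction head loss (Darcy-Weisbach):
  hf = 0.0271 * (360/0.1247) * (1.520^2 / (2*9.81))
  hf = 9.21284 m
Step 3 — total head: H = 27 + 9.21284 = 36.2128 m
Step 4 — hydraulic power (P = rho*g*Q*H):
  P = 1000 * 9.81 * 0.0185638 * 36.2128 = 6595 W
Therefore the hydraulic power required at the pump = 6595 W.


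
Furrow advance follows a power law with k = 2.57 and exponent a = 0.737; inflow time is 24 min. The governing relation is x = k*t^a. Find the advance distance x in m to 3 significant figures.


x = 2.57 * 24^0.737 = 26.7 m
Therefore the advance distance x = 26.7 m.


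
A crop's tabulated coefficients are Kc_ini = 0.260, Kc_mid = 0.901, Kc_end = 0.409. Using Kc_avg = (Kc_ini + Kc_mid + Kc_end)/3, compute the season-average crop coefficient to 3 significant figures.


Kc_avg = (0.260 + 0.901 + 0.409)/3 = 0.523
Therefore the season-average crop coefficient = 0.523.


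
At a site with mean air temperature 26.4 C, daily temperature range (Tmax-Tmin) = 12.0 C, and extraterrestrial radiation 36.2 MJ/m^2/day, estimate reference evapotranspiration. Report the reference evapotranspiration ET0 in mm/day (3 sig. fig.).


Approach: apply the Hargreaves-Samani method, ET0 = 0.0023*(Tmean+17.8)*sqrt(Tmax-Tmin)*0.408*Ra.
ET0 = 0.0023*(26.4+17.8)*sqrt(12.0)*0.408*36.2 = 5.20 mm/day
Therefore the reference evapotranspiration ET0 = 5.20 mm/day.


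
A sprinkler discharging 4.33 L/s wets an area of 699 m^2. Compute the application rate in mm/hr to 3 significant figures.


Approach: apply the application rate relation, rate = (Q/A)*3600.
rate = (4.33 / 699) * 3600 = 22.3 mm/hr
Therefore the application rate = 22.3 mm/hr.


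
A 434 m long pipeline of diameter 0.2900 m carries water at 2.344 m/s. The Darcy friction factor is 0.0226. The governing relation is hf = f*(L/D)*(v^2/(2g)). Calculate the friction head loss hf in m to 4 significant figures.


hf = 0.0226 * (434/0.2900) * (2.344^2 / (2*9.81))
hf = 9.471 m
Therefore the friction head loss hf = 9.471 m.


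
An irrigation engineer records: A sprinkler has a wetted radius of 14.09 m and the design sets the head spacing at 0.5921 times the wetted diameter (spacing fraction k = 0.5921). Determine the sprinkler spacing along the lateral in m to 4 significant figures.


Approach: apply the sprinkler spacing rule (spacing as a fraction of wetted diameter), S = k*(2*R).
S = 0.5921 * (2 * 14.09) = 16.69 m
Therefore the sprinkler spacing along the lateral = 16.69 m.


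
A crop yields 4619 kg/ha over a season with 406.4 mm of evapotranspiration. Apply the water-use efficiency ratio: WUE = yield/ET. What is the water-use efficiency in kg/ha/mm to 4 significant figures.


WUE = 4619 / 406.4 = 11.37 kg/ha/mm
Therefore the water-use efficiency = 11.37 kg/ha/mm.


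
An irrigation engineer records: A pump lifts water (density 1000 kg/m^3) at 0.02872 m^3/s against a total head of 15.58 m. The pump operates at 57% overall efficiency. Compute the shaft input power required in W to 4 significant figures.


Approach: apply hydraulic power then efficiency conversion, P = rho*g*Q*H; P_in = P/eta.
Step 1 — hydraulic power (P = rho*g*Q*H):
  P = 1000 * 9.81 * 0.02872 * 15.58 = 4389.56 W
Step 2 — input power: P_in = P/eta = 4389.56 / 0.57 = 7701 W
Therefore the shaft input power required = 7701 W.


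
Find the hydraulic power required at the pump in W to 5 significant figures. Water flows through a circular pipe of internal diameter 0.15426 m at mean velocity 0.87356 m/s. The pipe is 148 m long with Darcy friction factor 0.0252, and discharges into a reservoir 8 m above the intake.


Approach: apply continuity + Darcy-Weisbach + hydraulic power, Q = A*v; hf = f*(L/D)*(v^2/(2g)); H = static + hf; P = rho*g*Q*H.
Step 1 — flow rate (continuity, Q = A*v):
  A = pi*(0.15426/2)^2 = 0.01868945 m^2
  Q = 0.01868945 * 0.87356 = 0.01632636 m^3/s
Step 2 — friction head loss (Darcy-Weisbach):
  hf = 0.0252 * (148/0.15426) * (0.87356^2 / (2*9.81))
  hf = 0.9403627 m
Step 3 — total head: H = 8 + 0.9403627 = 8.940363 m
Step 4 — hydraulic power (P = rho*g*Q*H):
  P = 1000 * 9.81 * 0.01632636 * 8.940363 = 1431.9 W
Therefore the hydraulic power required at the pump = 1431.9 W.


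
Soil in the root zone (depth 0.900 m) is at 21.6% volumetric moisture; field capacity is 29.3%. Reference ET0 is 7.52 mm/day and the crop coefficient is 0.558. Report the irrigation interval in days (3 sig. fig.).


Approach: apply soil-water budget scheduling, SMD = (FC-theta)/100*depth*1000; ETc = ET0*Kc; interval = SMD/ETc.
Step 1 — soil moisture deficit:
  SMD = (29.3 - 21.6)/100 * 0.900 * 1000 = 69.300 mm
Step 2 — daily crop ET (ETc = ET0*Kc):
  ETc = 7.52 * 0.558 = 4.1962 mm/day
Step 3 — irrigation interval (SMD/ETc):
  interval = 69.300 / 4.1962 = 16.5 days
Therefore the irrigation interval = 16.5 days.


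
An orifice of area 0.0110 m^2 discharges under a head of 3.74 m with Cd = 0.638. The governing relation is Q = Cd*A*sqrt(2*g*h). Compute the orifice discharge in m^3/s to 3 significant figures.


Q = 0.638 * 0.0110 * sqrt(2*9.81*3.74) = 0.0601 m^3/s
Therefore the orifice discharge = 0.0601 m^3/s.


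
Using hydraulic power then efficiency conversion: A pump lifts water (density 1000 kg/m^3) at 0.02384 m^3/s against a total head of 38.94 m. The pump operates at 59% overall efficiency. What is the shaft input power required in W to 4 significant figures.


Approach: apply hydraulic power then efficiency conversion, P = rho*g*Q*H; P_in = P/eta.
Step 1 — hydraulic power (P = rho*g*Q*H):
  P = 1000 * 9.81 * 0.02384 * 38.94 = 9106.91 W
Step 2 — input power: P_in = P/eta = 9106.91 / 0.59 = 15440 W
Therefore the shaft input power required = 15440 W.


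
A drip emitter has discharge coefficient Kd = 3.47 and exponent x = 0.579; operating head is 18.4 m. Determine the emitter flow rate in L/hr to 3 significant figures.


Approach: apply the emitter characteristic equation, q = Kd * h^x.
q = 3.47 * 18.4^0.579 = 18.7 L/hr
Therefore the emitter flow rate = 18.7 L/hr.


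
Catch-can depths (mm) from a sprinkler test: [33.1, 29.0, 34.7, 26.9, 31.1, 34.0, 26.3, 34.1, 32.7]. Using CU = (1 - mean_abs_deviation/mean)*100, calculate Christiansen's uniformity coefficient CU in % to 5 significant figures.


mean = 31.32222 mm
mean |d_i - mean| = 2.664198 mm
CU = (1 - 2.664198/31.32222)*100 = 91.494 %
Therefore Christiansen's uniformity coefficient CU = 91.494 %.


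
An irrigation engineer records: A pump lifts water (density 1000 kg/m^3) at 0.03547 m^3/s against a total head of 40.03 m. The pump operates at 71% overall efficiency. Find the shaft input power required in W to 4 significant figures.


Approach: apply hydraulic power then efficiency conversion, P = rho*g*Q*H; P_in = P/eta.
Step 1 — hydraulic power (P = rho*g*Q*H):
  P = 1000 * 9.81 * 0.03547 * 40.03 = 13928.9 W
Step 2 — input power: P_in = P/eta = 13928.9 / 0.71 = 19620 W
Therefore the shaft input power required = 19620 W.


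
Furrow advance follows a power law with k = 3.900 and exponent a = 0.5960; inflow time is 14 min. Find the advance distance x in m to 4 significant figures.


Approach: apply the power-law advance function, x = k*t^a.
x = 3.900 * 14^0.5960 = 18.80 m
Therefore the advance distance x = 18.80 m.


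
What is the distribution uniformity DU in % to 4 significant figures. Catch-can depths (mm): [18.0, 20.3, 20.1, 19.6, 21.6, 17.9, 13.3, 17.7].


Approach: apply the low-quarter distribution uniformity, DU = (mean of lowest quarter of readings / overall mean)*100.
sorted lowest 2 of 8: [13.3, 17.7] -> mean = 15.5000 mm
overall mean = 18.5625 mm
DU = (15.5000/18.5625)*100 = 83.50 %
Therefore the distribution uniformity DU = 83.50 %.


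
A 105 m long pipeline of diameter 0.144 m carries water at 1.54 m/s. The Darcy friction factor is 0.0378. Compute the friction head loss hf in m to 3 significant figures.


Approach: apply the Darcy-Weisbach equation, hf = f*(L/D)*(v^2/(2g)).
hf = 0.0378 * (105/0.144) * (1.54^2 / (2*9.81))
hf = 3.33 m
Therefore the friction head loss hf = 3.33 m.


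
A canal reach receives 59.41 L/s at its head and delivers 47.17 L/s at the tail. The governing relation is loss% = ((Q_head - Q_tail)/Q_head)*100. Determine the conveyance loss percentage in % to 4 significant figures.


loss = ((59.41 - 47.17)/59.41)*100 = 20.60 %
Therefore the conveyance loss percentage = 20.60 %.


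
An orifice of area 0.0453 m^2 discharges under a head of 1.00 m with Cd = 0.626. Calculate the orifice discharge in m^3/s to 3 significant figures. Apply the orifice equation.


Approach: apply the orifice equation, Q = Cd*A*sqrt(2*g*h).
Q = 0.626 * 0.0453 * sqrt(2*9.81*1.00) = 0.126 m^3/s
Therefore the orifice discharge = 0.126 m^3/s.


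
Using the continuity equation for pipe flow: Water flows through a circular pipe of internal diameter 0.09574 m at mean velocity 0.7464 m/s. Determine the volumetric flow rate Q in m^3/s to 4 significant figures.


Approach: apply the continuity equation for pipe flow, Q = A * v with A = pi*(D/2)^2.
A = pi*(0.09574/2)^2 = 0.00719908 m^2
Q = 0.00719908 * 0.7464 = 0.005373 m^3/s
Therefore the volumetric flow rate Q = 0.005373 m^3/s.


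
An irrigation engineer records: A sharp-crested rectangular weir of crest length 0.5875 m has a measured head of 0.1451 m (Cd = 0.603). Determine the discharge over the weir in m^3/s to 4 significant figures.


Approach: apply the rectangular weir equation, Q = (2/3)*Cd*L*sqrt(2g)*H^1.5.
Q = (2/3)*0.603*0.5875*sqrt(2*9.81)*0.1451^1.5 = 0.05782 m^3/s
Therefore the discharge over the weir = 0.05782 m^3/s.


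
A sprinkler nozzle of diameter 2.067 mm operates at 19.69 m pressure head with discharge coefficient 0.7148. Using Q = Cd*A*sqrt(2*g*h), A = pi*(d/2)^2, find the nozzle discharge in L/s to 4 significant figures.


A = pi*(2.067e-3/2)^2 = 3.35561e-06 m^2
Q = 0.7148 * 3.35561e-06 * sqrt(2*9.81*19.69) * 1000 = 0.04714 L/s
Therefore the nozzle discharge = 0.04714 L/s.


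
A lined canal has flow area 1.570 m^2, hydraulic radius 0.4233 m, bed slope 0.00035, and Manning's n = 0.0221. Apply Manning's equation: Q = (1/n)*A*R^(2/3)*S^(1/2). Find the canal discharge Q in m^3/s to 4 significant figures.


Q = (1/0.0221) * 1.570 * 0.4233^(2/3) * 0.00035^(1/2) = 0.7493 m^3/s
Therefore the canal discharge Q = 0.7493 m^3/s.


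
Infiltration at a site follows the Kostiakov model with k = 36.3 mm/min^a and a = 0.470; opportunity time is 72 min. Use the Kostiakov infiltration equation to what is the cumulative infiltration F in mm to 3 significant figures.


Approach: apply the Kostiakov infiltration equation, F = k*t^a.
F = 36.3 * 72^0.470 = 271 mm
Therefore the cumulative infiltration F = 271 mm.


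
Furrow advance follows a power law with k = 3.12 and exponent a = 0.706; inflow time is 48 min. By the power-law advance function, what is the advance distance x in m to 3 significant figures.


Approach: apply the power-law advance function, x = k*t^a.
x = 3.12 * 48^0.706 = 48.0 m
Therefore the advance distance x = 48.0 m.


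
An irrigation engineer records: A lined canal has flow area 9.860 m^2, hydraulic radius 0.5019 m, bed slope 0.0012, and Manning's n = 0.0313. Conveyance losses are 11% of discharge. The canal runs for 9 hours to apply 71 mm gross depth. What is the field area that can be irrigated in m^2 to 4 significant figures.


Approach: apply Manning's equation with a conveyance and depth budget, Q = (1/n)*A*R^(2/3)*S^(1/2); Q_field = Q*(1-loss); Area = Q_field*t/(d/1000).
Step 1 — canal discharge (Manning's equation):
  Q = (1/0.0313) * 9.860 * 0.5019^(2/3) * 0.0012^(1/2) = 6.89183 m^3/s
Step 2 — delivered flow: Q_field = 6.89183*(1 - 11/100) = 6.13373 m^3/s
Step 3 — volume delivered: V = 6.13373 * 9*3600 = 198733 m^3
Step 4 — area served: A = V / (depth/1000) = 198733 / 0.071 = 2799000 m^2
Therefore the field area that can be irrigated = 2799000 m^2.


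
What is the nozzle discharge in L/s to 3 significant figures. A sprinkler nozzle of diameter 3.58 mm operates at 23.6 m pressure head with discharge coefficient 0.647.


Approach: apply the orifice equation, Q = Cd*A*sqrt(2*g*h), A = pi*(d/2)^2.
A = pi*(3.58e-3/2)^2 = 1.0066e-05 m^2
Q = 0.647 * 1.0066e-05 * sqrt(2*9.81*23.6) * 1000 = 0.140 L/s
Therefore the nozzle discharge = 0.140 L/s.


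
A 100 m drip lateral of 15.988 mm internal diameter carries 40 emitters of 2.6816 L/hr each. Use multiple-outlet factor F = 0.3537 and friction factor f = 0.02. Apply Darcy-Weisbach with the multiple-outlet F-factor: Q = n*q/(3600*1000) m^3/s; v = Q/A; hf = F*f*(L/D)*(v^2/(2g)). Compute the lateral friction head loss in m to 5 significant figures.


Q = 40*2.6816/(3600*1000) = 2.979556e-05 m^3/s
A = pi*(15.988e-3/2)^2 = 2.007605e-04 m^2, so v = Q/A = 0.1484135 m/s
hf = 0.3537*0.02*(100/0.015988)*(0.1484135^2/(2*9.81)) = 0.049673 m
Therefore the lateral friction head loss = 0.049673 m.


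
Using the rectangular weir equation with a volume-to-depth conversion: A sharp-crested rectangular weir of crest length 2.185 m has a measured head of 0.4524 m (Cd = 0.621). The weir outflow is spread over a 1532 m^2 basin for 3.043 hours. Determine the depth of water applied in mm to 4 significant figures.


Approach: apply the rectangular weir equation with a volume-to-depth conversion, Q = (2/3)*Cd*L*sqrt(2g)*H^1.5; d = Q*t/A * 1000.
Step 1 — weir discharge:
  Q = (2/3)*0.621*2.185*sqrt(2*9.81)*0.4524^1.5 = 1.21923 m^3/s
Step 2 — volume: V = 1.21923 * 3.043*3600 = 13356.4 m^3
Step 3 — depth: d = V/A * 1000 = 13356.4/1532 * 1000 = 8718 mm
Therefore the depth of water applied = 8718 mm.


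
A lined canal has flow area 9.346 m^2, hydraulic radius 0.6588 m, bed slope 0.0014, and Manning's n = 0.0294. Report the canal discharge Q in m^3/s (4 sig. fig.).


Approach: apply Manning's equation, Q = (1/n)*A*R^(2/3)*S^(1/2).
Q = (1/0.0294) * 9.346 * 0.6588^(2/3) * 0.0014^(1/2) = 9.006 m^3/s
Therefore the canal discharge Q = 9.006 m^3/s.


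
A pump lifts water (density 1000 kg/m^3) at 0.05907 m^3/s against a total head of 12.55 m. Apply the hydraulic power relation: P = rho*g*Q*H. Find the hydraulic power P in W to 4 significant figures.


P = 1000 * 9.81 * 0.05907 * 12.55 = 7272 W
Therefore the hydraulic power P = 7272 W.


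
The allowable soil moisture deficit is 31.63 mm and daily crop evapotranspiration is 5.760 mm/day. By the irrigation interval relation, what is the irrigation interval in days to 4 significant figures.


Approach: apply the irrigation interval relation, interval = SMD / ETc.
interval = 31.63 / 5.760 = 5.491 days
Therefore the irrigation interval = 5.491 days.


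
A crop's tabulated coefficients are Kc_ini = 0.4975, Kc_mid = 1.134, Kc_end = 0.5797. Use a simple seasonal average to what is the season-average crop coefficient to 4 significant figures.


Approach: apply a simple seasonal average, Kc_avg = (Kc_ini + Kc_mid + Kc_end)/3.
Kc_avg = (0.4975 + 1.134 + 0.5797)/3 = 0.7371
Therefore the season-average crop coefficient = 0.7371.


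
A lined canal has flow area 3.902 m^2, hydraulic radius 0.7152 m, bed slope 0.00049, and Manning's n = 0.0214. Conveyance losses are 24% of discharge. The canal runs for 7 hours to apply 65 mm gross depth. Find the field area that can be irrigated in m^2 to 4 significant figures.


Approach: apply Manning's equation with a conveyance and depth budget, Q = (1/n)*A*R^(2/3)*S^(1/2); Q_field = Q*(1-loss); Area = Q_field*t/(d/1000).
Step 1 — canal discharge (Manning's equation):
  Q = (1/0.0214) * 3.902 * 0.7152^(2/3) * 0.00049^(1/2) = 3.22792 m^3/s
Step 2 — delivered flow: Q_field = 3.22792*(1 - 24/100) = 2.45322 m^3/s
Step 3 — volume delivered: V = 2.45322 * 7*3600 = 61821.2 m^3
Step 4 — area served: A = V / (depth/1000) = 61821.2 / 0.065 = 951100 m^2
Therefore the field area that can be irrigated = 951100 m^2.


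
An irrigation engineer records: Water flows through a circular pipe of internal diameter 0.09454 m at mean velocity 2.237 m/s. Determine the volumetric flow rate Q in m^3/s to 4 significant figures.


Approach: apply the continuity equation for pipe flow, Q = A * v with A = pi*(D/2)^2.
A = pi*(0.09454/2)^2 = 0.00701974 m^2
Q = 0.00701974 * 2.237 = 0.01570 m^3/s
Therefore the volumetric flow rate Q = 0.01570 m^3/s.


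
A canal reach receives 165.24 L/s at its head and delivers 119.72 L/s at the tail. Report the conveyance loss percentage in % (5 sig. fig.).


Approach: apply the conveyance loss ratio, loss% = ((Q_head - Q_tail)/Q_head)*100.
loss = ((165.24 - 119.72)/165.24)*100 = 27.548 %
Therefore the conveyance loss percentage = 27.548 %.


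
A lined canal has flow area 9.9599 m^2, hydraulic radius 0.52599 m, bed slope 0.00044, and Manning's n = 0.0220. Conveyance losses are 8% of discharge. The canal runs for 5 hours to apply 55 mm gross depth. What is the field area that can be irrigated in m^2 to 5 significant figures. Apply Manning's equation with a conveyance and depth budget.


Approach: apply Manning's equation with a conveyance and depth budget, Q = (1/n)*A*R^(2/3)*S^(1/2); Q_field = Q*(1-loss); Area = Q_field*t/(d/1000).
Step 1 — canal discharge (Manning's equation):
  Q = (1/0.0220) * 9.9599 * 0.52599^(2/3) * 0.00044^(1/2) = 6.187905 m^3/s
Step 2 — delivered flow: Q_field = 6.187905*(1 - 8/100) = 5.692872 m^3/s
Step 3 — volume delivered: V = 5.692872 * 5*3600 = 102471.7 m^3
Step 4 — area served: A = V / (depth/1000) = 102471.7 / 0.055 = 1863100 m^2
Therefore the field area that can be irrigated = 1863100 m^2.


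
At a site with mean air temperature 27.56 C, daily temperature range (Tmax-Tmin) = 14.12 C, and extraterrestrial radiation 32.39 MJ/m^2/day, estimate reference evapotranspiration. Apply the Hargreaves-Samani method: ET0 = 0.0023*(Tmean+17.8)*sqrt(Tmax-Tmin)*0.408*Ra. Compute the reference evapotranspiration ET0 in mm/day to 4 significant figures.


ET0 = 0.0023*(27.56+17.8)*sqrt(14.12)*0.408*32.39 = 5.181 mm/day
Therefore the reference evapotranspiration ET0 = 5.181 mm/day.


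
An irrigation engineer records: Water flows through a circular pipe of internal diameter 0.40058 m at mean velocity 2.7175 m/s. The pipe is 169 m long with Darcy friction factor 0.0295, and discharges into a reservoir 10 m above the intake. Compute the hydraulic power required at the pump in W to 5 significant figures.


Approach: apply continuity + Darcy-Weisbach + hydraulic power, Q = A*v; hf = f*(L/D)*(v^2/(2g)); H = static + hf; P = rho*g*Q*H.
Step 1 — flow rate (continuity, Q = A*v):
  A = pi*(0.40058/2)^2 = 0.1260284 m^2
  Q = 0.1260284 * 2.7175 = 0.3424822 m^3/s
Step 2 — friction head loss (Darcy-Weisbach):
  hf = 0.0295 * (169/0.40058) * (2.7175^2 / (2*9.81))
  hf = 4.684460 m
Step 3 — total head: H = 10 + 4.684460 = 14.68446 m
Step 4 — hydraulic power (P = rho*g*Q*H):
  P = 1000 * 9.81 * 0.3424822 * 14.68446 = 49336 W
Therefore the hydraulic power required at the pump = 49336 W.


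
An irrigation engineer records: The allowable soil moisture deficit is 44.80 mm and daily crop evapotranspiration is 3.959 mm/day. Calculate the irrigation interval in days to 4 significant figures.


Approach: apply the irrigation interval relation, interval = SMD / ETc.
interval = 44.80 / 3.959 = 11.32 days
Therefore the irrigation interval = 11.32 days.


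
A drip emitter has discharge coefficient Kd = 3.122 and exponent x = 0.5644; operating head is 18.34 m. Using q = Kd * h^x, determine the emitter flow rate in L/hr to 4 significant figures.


q = 3.122 * 18.34^0.5644 = 16.12 L/hr
Therefore the emitter flow rate = 16.12 L/hr.


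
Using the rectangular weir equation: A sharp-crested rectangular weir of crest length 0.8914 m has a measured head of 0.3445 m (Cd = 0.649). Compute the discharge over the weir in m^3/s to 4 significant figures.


Approach: apply the rectangular weir equation, Q = (2/3)*Cd*L*sqrt(2g)*H^1.5.
Q = (2/3)*0.649*0.8914*sqrt(2*9.81)*0.3445^1.5 = 0.3454 m^3/s
Therefore the discharge over the weir = 0.3454 m^3/s.


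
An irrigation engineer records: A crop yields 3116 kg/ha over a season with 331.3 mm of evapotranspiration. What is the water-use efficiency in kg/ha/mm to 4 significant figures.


Approach: apply the water-use efficiency ratio, WUE = yield/ET.
WUE = 3116 / 331.3 = 9.405 kg/ha/mm
Therefore the water-use efficiency = 9.405 kg/ha/mm.


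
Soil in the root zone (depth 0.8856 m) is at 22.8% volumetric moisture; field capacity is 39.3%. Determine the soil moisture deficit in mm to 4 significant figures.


Approach: apply the soil moisture deficit relation, SMD = (FC - theta)/100 * depth * 1000.
SMD = (39.3 - 22.8)/100 * 0.8856 * 1000 = 146.1 mm
Therefore the soil moisture deficit = 146.1 mm.


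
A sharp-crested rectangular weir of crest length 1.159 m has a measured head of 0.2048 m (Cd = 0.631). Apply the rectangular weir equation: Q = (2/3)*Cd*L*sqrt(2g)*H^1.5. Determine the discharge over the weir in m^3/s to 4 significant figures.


Q = (2/3)*0.631*1.159*sqrt(2*9.81)*0.2048^1.5 = 0.2002 m^3/s
Therefore the discharge over the weir = 0.2002 m^3/s.


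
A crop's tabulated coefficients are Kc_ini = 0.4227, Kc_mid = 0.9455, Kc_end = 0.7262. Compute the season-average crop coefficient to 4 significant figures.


Approach: apply a simple seasonal average, Kc_avg = (Kc_ini + Kc_mid + Kc_end)/3.
Kc_avg = (0.4227 + 0.9455 + 0.7262)/3 = 0.6981
Therefore the season-average crop coefficient = 0.6981.


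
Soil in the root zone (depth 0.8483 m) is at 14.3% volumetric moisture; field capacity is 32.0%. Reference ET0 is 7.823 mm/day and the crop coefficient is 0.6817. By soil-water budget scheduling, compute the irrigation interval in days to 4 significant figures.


Approach: apply soil-water budget scheduling, SMD = (FC-theta)/100*depth*1000; ETc = ET0*Kc; interval = SMD/ETc.
Step 1 — soil moisture deficit:
  SMD = (32.0 - 14.3)/100 * 0.8483 * 1000 = 150.149 mm
Step 2 — daily crop ET (ETc = ET0*Kc):
  ETc = 7.823 * 0.6817 = 5.33294 mm/day
Step 3 — irrigation interval (SMD/ETc):
  interval = 150.149 / 5.33294 = 28.16 days
Therefore the irrigation interval = 28.16 days.


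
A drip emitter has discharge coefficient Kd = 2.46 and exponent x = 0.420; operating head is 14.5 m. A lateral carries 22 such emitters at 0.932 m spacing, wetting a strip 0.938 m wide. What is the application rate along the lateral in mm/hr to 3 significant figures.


Approach: apply the emitter equation with a lateral mass balance, q = Kd*h^x; Q = n*q; rate = Q/(n*spacing*width).
Step 1 — single emitter flow (q = Kd*h^x):
  q = 2.46 * 14.5^0.420 = 7.5633 L/hr
Step 2 — total lateral flow: Q = 22 * 7.5633 = 166.39 L/hr
Step 3 — wetted area: A = 22 * 0.932 * 0.938 = 19.233 m^2
Step 4 — application rate: Q/A = 166.39/19.233 = 8.65 mm/hr
Therefore the application rate along the lateral = 8.65 mm/hr.


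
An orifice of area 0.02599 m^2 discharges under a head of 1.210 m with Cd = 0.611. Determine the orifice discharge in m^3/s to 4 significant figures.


Approach: apply the orifice equation, Q = Cd*A*sqrt(2*g*h).
Q = 0.611 * 0.02599 * sqrt(2*9.81*1.210) = 0.07737 m^3/s
Therefore the orifice discharge = 0.07737 m^3/s.


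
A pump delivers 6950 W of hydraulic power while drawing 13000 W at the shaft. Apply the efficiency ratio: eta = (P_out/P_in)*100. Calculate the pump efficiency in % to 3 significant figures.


eta = (6950 / 13000) * 100 = 53.5 %
Therefore the pump efficiency = 53.5 %.


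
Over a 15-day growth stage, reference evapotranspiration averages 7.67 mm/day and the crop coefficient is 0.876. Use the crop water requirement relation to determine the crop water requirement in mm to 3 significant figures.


Approach: apply the crop water requirement relation, CWR = ET0 * Kc * days.
CWR = 7.67 * 0.876 * 15 = 101 mm
Therefore the crop water requirement = 101 mm.


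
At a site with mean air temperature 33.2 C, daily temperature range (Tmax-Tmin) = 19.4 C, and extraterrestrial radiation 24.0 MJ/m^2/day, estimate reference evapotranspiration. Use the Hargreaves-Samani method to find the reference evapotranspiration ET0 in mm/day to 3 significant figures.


Approach: apply the Hargreaves-Samani method, ET0 = 0.0023*(Tmean+17.8)*sqrt(Tmax-Tmin)*0.408*Ra.
ET0 = 0.0023*(33.2+17.8)*sqrt(19.4)*0.408*24.0 = 5.06 mm/day
Therefore the reference evapotranspiration ET0 = 5.06 mm/day.


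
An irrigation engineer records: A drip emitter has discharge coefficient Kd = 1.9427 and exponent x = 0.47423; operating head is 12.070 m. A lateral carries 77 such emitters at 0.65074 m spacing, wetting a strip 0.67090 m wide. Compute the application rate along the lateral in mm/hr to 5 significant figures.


Approach: apply the emitter equation with a lateral mass balance, q = Kd*h^x; Q = n*q; rate = Q/(n*spacing*width).
Step 1 — single emitter flow (q = Kd*h^x):
  q = 1.9427 * 12.070^0.47423 = 6.329710 L/hr
Step 2 — total lateral flow: Q = 77 * 6.329710 = 487.3876 L/hr
Step 3 — wetted area: A = 77 * 0.65074 * 0.67090 = 33.61677 m^2
Step 4 — application rate: Q/A = 487.3876/33.61677 = 14.498 mm/hr
Therefore the application rate along the lateral = 14.498 mm/hr.


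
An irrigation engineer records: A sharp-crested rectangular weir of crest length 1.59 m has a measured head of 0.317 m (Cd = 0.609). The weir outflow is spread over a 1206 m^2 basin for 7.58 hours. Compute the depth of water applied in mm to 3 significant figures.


Approach: apply the rectangular weir equation with a volume-to-depth conversion, Q = (2/3)*Cd*L*sqrt(2g)*H^1.5; d = Q*t/A * 1000.
Step 1 — weir discharge:
  Q = (2/3)*0.609*1.59*sqrt(2*9.81)*0.317^1.5 = 0.51034 m^3/s
Step 2 — volume: V = 0.51034 * 7.58*3600 = 13926 m^3
Step 3 — depth: d = V/A * 1000 = 13926/1206 * 1000 = 11500 mm
Therefore the depth of water applied = 11500 mm.


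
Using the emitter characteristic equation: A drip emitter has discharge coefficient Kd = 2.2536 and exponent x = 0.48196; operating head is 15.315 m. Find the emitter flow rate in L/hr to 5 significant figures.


Approach: apply the emitter characteristic equation, q = Kd * h^x.
q = 2.2536 * 15.315^0.48196 = 8.3957 L/hr
Therefore the emitter flow rate = 8.3957 L/hr.


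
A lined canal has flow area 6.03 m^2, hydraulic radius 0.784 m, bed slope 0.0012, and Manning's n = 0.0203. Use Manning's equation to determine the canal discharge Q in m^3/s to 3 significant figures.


Approach: apply Manning's equation, Q = (1/n)*A*R^(2/3)*S^(1/2).
Q = (1/0.0203) * 6.03 * 0.784^(2/3) * 0.0012^(1/2) = 8.75 m^3/s
Therefore the canal discharge Q = 8.75 m^3/s.


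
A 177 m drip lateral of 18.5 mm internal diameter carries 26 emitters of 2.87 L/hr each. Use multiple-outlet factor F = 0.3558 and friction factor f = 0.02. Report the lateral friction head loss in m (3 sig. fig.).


Approach: apply Darcy-Weisbach with the multiple-outlet F-factor, Q = n*q/(3600*1000) m^3/s; v = Q/A; hf = F*f*(L/D)*(v^2/(2g)).
Q = 26*2.87/(3600*1000) = 2.0728e-05 m^3/s
A = pi*(18.5e-3/2)^2 = 2.6880e-04 m^2, so v = Q/A = 0.077112 m/s
hf = 0.3558*0.02*(177/0.0185)*(0.077112^2/(2*9.81)) = 0.0206 m
Therefore the lateral friction head loss = 0.0206 m.


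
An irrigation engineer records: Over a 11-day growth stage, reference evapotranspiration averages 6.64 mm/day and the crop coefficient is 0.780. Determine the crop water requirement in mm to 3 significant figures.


Approach: apply the crop water requirement relation, CWR = ET0 * Kc * days.
CWR = 6.64 * 0.780 * 11 = 57.0 mm
Therefore the crop water requirement = 57.0 mm.


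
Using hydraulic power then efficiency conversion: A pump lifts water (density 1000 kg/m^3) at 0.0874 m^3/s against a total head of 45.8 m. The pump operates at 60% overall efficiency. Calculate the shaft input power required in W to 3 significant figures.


Approach: apply hydraulic power then efficiency conversion, P = rho*g*Q*H; P_in = P/eta.
Step 1 — hydraulic power (P = rho*g*Q*H):
  P = 1000 * 9.81 * 0.0874 * 45.8 = 39269 W
Step 2 — input power: P_in = P/eta = 39269 / 0.6 = 65400 W
Therefore the shaft input power required = 65400 W.


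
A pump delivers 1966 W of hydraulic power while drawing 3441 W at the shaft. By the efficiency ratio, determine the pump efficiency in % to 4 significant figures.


Approach: apply the efficiency ratio, eta = (P_out/P_in)*100.
eta = (1966 / 3441) * 100 = 57.13 %
Therefore the pump efficiency = 57.13 %.


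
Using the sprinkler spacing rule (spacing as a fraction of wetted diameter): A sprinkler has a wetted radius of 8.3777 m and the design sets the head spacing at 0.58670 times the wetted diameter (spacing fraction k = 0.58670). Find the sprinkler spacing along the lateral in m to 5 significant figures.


Approach: apply the sprinkler spacing rule (spacing as a fraction of wetted diameter), S = k*(2*R).
S = 0.58670 * (2 * 8.3777) = 9.8304 m
Therefore the sprinkler spacing along the lateral = 9.8304 m.


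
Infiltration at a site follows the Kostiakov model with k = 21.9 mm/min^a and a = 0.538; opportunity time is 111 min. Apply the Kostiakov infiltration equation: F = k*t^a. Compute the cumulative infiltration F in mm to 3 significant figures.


F = 21.9 * 111^0.538 = 276 mm
Therefore the cumulative infiltration F = 276 mm.


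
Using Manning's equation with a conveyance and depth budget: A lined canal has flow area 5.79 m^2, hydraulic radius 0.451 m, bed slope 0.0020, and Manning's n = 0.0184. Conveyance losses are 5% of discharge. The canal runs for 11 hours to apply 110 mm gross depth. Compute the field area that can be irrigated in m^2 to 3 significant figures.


Approach: apply Manning's equation with a conveyance and depth budget, Q = (1/n)*A*R^(2/3)*S^(1/2); Q_field = Q*(1-loss); Area = Q_field*t/(d/1000).
Step 1 — canal discharge (Manning's equation):
  Q = (1/0.0184) * 5.79 * 0.451^(2/3) * 0.0020^(1/2) = 8.2761 m^3/s
Step 2 — delivered flow: Q_field = 8.2761*(1 - 5/100) = 7.8623 m^3/s
Step 3 — volume delivered: V = 7.8623 * 11*3600 = 311350 m^3
Step 4 — area served: A = V / (depth/1000) = 311350 / 0.11 = 2830000 m^2
Therefore the field area that can be irrigated = 2830000 m^2.


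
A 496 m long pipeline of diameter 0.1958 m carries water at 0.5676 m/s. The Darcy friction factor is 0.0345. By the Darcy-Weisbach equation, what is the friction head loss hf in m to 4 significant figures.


Approach: apply the Darcy-Weisbach equation, hf = f*(L/D)*(v^2/(2g)).
hf = 0.0345 * (496/0.1958) * (0.5676^2 / (2*9.81))
hf = 1.435 m
Therefore the friction head loss hf = 1.435 m.


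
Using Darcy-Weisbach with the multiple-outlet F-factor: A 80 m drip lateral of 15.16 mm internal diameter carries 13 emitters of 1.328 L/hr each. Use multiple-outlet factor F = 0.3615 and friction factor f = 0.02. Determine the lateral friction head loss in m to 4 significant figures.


Approach: apply Darcy-Weisbach with the multiple-outlet F-factor, Q = n*q/(3600*1000) m^3/s; v = Q/A; hf = F*f*(L/D)*(v^2/(2g)).
Q = 13*1.328/(3600*1000) = 4.79556e-06 m^3/s
A = pi*(15.16e-3/2)^2 = 1.80505e-04 m^2, so v = Q/A = 0.0265675 m/s
hf = 0.3615*0.02*(80/0.01516)*(0.0265675^2/(2*9.81)) = 0.001373 m
Therefore the lateral friction head loss = 0.001373 m.


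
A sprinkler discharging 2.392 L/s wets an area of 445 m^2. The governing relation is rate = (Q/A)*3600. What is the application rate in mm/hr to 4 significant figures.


rate = (2.392 / 445) * 3600 = 19.35 mm/hr
Therefore the application rate = 19.35 mm/hr.


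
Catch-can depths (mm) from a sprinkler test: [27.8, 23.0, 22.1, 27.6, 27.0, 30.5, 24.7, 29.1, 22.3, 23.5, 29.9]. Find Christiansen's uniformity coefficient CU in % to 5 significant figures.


Approach: apply Christiansen's uniformity coefficient, CU = (1 - mean_abs_deviation/mean)*100.
mean = 26.13636 mm
mean |d_i - mean| = 2.742149 mm
CU = (1 - 2.742149/26.13636)*100 = 89.508 %
Therefore Christiansen's uniformity coefficient CU = 89.508 %.


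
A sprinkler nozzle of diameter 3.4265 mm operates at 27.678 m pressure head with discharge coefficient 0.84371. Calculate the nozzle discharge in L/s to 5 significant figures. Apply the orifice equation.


Approach: apply the orifice equation, Q = Cd*A*sqrt(2*g*h), A = pi*(d/2)^2.
A = pi*(3.4265e-3/2)^2 = 9.221283e-06 m^2
Q = 0.84371 * 9.221283e-06 * sqrt(2*9.81*27.678) * 1000 = 0.18130 L/s
Therefore the nozzle discharge = 0.18130 L/s.


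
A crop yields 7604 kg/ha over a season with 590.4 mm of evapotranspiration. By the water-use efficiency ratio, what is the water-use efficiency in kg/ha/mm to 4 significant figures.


Approach: apply the water-use efficiency ratio, WUE = yield/ET.
WUE = 7604 / 590.4 = 12.88 kg/ha/mm
Therefore the water-use efficiency = 12.88 kg/ha/mm.
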